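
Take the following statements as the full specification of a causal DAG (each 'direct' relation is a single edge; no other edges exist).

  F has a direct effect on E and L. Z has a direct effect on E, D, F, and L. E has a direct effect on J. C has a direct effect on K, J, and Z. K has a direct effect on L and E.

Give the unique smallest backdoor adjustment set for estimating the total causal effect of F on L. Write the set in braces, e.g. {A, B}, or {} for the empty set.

{Z}

Variables eligible for adjustment (non-descendants of F, excluding F and L): {C, D, K, Z}.
Backdoor paths from F to L:
  P1: F <- Z <- C -> K -> L
  P2: F <- Z <- C -> J <- E <- K -> L
  P3: F <- Z -> E <- K -> L
  P4: F <- Z -> E -> J <- C -> K -> L
  P5: F <- Z -> L
The empty set is not sufficient: P1 (F <- Z <- C -> K -> L) has no collider blocking it and no conditioned non-collider, so it is open.
Try {Z}:
  P1: blocked at chain node Z ∈ conditioning set.
  P2: blocked at chain node Z ∈ conditioning set.
  P3: blocked at fork node Z ∈ conditioning set.
  P4: blocked at fork node Z ∈ conditioning set.
  P5: blocked at fork node Z ∈ conditioning set.
{Z} contains no descendant of F and blocks every backdoor path.
No other singleton works — e.g. {C} leaves P5 open — so {Z} is the unique smallest valid adjustment set.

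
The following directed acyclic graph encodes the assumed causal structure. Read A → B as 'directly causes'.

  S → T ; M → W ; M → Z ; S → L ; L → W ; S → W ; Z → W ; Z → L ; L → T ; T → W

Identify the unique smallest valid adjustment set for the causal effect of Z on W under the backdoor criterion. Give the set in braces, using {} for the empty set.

{M}

Variables eligible for adjustment (non-descendants of Z, excluding Z and W): {M, S}.
Backdoor paths from Z to W:
  P1: Z <- M -> W
The empty set is not sufficient: P1 (Z <- M -> W) has no collider blocking it and no conditioned non-collider, so it is open.
Try {M}:
  P1: blocked at fork node M ∈ conditioning set.
{M} contains no descendant of Z and blocks every backdoor path.
No other singleton works — e.g. {S} leaves P1 open — so {M} is the unique smallest valid adjustment set.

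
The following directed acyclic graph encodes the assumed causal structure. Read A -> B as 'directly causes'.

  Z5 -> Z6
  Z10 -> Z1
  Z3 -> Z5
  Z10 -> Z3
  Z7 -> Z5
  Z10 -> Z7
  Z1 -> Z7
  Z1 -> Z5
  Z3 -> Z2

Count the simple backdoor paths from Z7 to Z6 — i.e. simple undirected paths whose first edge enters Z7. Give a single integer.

4

A backdoor path from Z7 to Z6 is any simple undirected path whose first edge points into Z7 (i.e. leaves Z7 via a parent).
Parents of Z7: {Z1, Z10}.
Enumerating:
  P1: Z7 <- Z10 -> Z1 -> Z5 -> Z6
  P2: Z7 <- Z10 -> Z3 -> Z5 -> Z6
  P3: Z7 <- Z1 <- Z10 -> Z3 -> Z5 -> Z6
  P4: Z7 <- Z1 -> Z5 -> Z6
That exhausts the simple backdoor paths. Count: 4.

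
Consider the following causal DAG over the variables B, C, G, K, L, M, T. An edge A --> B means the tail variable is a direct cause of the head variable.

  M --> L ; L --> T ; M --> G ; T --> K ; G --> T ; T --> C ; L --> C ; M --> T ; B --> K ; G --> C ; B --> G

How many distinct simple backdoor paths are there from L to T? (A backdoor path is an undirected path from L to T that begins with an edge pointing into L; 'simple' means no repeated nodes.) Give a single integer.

4

A backdoor path from L to T is any simple undirected path whose first edge points into L (i.e. leaves L via a parent).
Parents of L: {M}.
Enumerating:
  P1: L <- M -> G <- B -> K <- T
  P2: L <- M -> G -> T
  P3: L <- M -> G -> C <- T
  P4: L <- M -> T
That exhausts the simple backdoor paths. Count: 4.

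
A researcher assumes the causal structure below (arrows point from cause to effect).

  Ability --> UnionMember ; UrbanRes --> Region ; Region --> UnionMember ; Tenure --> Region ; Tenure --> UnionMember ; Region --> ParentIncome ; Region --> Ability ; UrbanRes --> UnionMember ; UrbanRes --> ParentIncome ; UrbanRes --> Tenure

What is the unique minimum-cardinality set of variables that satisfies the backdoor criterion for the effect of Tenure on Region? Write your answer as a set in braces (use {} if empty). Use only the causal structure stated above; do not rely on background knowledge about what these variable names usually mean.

Variables eligible for adjustment (non-descendants of Tenure, excluding Tenure and Region): {UrbanRes}.
Backdoor paths from Tenure to Region:
  P1: Tenure <- UrbanRes -> Region
  P2: Tenure <- UrbanRes -> ParentIncome <- Region
  P3: Tenure <- UrbanRes -> UnionMember <- Region
  P4: Tenure <- UrbanRes -> UnionMember <- Ability <- Region
The empty set is not sufficient: P1 (Tenure <- UrbanRes -> Region) has no collider blocking it and no conditioned non-collider, so it is open.
Try {UrbanRes}:
  P1: blocked at fork node UrbanRes ∈ conditioning set.
  P2: blocked at fork node UrbanRes ∈ conditioning set.
  P3: blocked at fork node UrbanRes ∈ conditioning set.
  P4: blocked at fork node UrbanRes ∈ conditioning set.
{UrbanRes} contains no descendant of Tenure and blocks every backdoor path.
{UrbanRes} is the unique smallest valid adjustment set.

{UrbanRes}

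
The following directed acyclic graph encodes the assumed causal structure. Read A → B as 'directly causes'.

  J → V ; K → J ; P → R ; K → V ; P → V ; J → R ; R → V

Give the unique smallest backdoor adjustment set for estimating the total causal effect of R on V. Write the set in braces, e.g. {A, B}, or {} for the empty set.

Variables eligible for adjustment (non-descendants of R, excluding R and V): {J, K, P}.
Backdoor paths from R to V:
  P1: R <- J <- K -> V
  P2: R <- J -> V
  P3: R <- P -> V
The empty set is not sufficient: P1 (R <- J <- K -> V) has no collider blocking it and no conditioned non-collider, so it is open.
Try {J, P}:
  P1: blocked at chain node J ∈ conditioning set.
  P2: blocked at fork node J ∈ conditioning set.
  P3: blocked at fork node P ∈ conditioning set.
{J, P} contains no descendant of R and blocks every backdoor path.
Every element of {J, P} is needed (dropping J leaves P1 open; dropping P leaves P3 open), so no proper subset is valid.
Among all size-2 subsets of the eligible variables, only {J, P} blocks every backdoor path, so it is the unique smallest valid adjustment set.

{J, P}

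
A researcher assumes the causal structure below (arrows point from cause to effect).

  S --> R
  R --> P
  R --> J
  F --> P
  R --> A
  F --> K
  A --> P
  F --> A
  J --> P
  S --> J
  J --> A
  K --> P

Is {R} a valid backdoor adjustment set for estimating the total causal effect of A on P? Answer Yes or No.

No

Backdoor paths from A to P (paths whose first edge points into A):
  P1: A <- R <- S -> J -> P
  P2: A <- R -> J -> P
  P3: A <- R -> P
  P4: A <- J <- S -> R -> P
  P5: A <- J <- R -> P
  P6: A <- J -> P
  P7: A <- F -> K -> P
  P8: A <- F -> P
Condition 1 (no descendant of A in the set): holds — descendants of A are {P}; none are in {R}.
Condition 2 (every backdoor path blocked by {R}):
  P1: blocked at chain node R ∈ conditioning set.
  P2: blocked at fork node R ∈ conditioning set.
  P3: blocked at fork node R ∈ conditioning set.
  P4: blocked at chain node R ∈ conditioning set.
  P5: blocked at fork node R ∈ conditioning set.
  P6: open — no interior node is in the conditioning set.
  P7: open — no interior node is in the conditioning set.
  P8: open — no interior node is in the conditioning set.
{R} does not satisfy the backdoor criterion.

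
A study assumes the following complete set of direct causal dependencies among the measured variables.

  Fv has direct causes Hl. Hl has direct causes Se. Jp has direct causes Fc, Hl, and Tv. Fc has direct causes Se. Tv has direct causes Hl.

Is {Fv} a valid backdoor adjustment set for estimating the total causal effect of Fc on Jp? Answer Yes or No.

Backdoor paths from Fc to Jp (paths whose first edge points into Fc):
  P1: Fc <- Se -> Hl -> Tv -> Jp
  P2: Fc <- Se -> Hl -> Jp
Condition 1 (no descendant of Fc in the set): holds — descendants of Fc are {Jp}; none are in {Fv}.
Condition 2 (every backdoor path blocked by {Fv}):
  P1: open — no interior node is in the conditioning set.
  P2: open — no interior node is in the conditioning set.
{Fv} does not satisfy the backdoor criterion.

No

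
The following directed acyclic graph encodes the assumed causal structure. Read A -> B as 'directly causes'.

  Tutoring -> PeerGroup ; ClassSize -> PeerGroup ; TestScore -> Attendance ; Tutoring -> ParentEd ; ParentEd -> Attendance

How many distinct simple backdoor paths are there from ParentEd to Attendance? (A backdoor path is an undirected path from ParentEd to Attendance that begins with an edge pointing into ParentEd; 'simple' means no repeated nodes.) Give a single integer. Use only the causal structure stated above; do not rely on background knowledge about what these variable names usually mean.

A backdoor path from ParentEd to Attendance is any simple undirected path whose first edge points into ParentEd (i.e. leaves ParentEd via a parent).
Parents of ParentEd: {Tutoring}.
No simple path from any parent of ParentEd reaches Attendance without revisiting ParentEd, so there are no backdoor paths.

0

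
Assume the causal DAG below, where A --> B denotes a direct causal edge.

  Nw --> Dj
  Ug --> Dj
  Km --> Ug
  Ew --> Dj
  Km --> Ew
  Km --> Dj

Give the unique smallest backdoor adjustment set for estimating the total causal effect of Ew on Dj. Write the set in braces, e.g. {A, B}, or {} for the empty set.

Variables eligible for adjustment (non-descendants of Ew, excluding Ew and Dj): {Km, Nw, Ug}.
Backdoor paths from Ew to Dj:
  P1: Ew <- Km -> Ug -> Dj
  P2: Ew <- Km -> Dj
The empty set is not sufficient: P1 (Ew <- Km -> Ug -> Dj) has no collider blocking it and no conditioned non-collider, so it is open.
Try {Km}:
  P1: blocked at fork node Km ∈ conditioning set.
  P2: blocked at fork node Km ∈ conditioning set.
{Km} contains no descendant of Ew and blocks every backdoor path.
No other singleton works — e.g. {Nw} leaves P1 open — so {Km} is the unique smallest valid adjustment set.

{Km}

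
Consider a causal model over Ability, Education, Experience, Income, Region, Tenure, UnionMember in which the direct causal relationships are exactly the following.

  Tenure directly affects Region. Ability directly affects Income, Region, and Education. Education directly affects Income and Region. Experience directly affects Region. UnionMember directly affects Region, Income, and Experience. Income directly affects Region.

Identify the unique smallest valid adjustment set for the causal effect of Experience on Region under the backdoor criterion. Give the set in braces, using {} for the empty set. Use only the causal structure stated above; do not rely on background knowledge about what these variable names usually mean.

Variables eligible for adjustment (non-descendants of Experience, excluding Experience and Region): {Ability, Education, Income, Tenure, UnionMember}.
Backdoor paths from Experience to Region:
  P1: Experience <- UnionMember -> Income <- Ability -> Education -> Region
  P2: Experience <- UnionMember -> Income <- Ability -> Region
  P3: Experience <- UnionMember -> Income <- Education <- Ability -> Region
  P4: Experience <- UnionMember -> Income <- Education -> Region
  P5: Experience <- UnionMember -> Income -> Region
  P6: Experience <- UnionMember -> Region
The empty set is not sufficient: P5 (Experience <- UnionMember -> Income -> Region) has no collider blocking it and no conditioned non-collider, so it is open.
Try {UnionMember}:
  P1: blocked at fork node UnionMember ∈ conditioning set.
  P2: blocked at fork node UnionMember ∈ conditioning set.
  P3: blocked at fork node UnionMember ∈ conditioning set.
  P4: blocked at fork node UnionMember ∈ conditioning set.
  P5: blocked at fork node UnionMember ∈ conditioning set.
  P6: blocked at fork node UnionMember ∈ conditioning set.
{UnionMember} contains no descendant of Experience and blocks every backdoor path.
No other singleton works — e.g. {Ability} leaves P5 open — so {UnionMember} is the unique smallest valid adjustment set.

{UnionMember}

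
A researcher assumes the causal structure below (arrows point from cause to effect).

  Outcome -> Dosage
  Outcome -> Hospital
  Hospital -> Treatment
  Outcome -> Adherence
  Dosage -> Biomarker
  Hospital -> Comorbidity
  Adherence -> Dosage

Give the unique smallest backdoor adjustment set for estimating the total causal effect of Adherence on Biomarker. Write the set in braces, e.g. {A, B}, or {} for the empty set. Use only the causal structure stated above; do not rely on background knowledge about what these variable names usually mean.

Variables eligible for adjustment (non-descendants of Adherence, excluding Adherence and Biomarker): {Comorbidity, Hospital, Outcome, Treatment}.
Backdoor paths from Adherence to Biomarker:
  P1: Adherence <- Outcome -> Dosage -> Biomarker
The empty set is not sufficient: P1 (Adherence <- Outcome -> Dosage -> Biomarker) has no collider blocking it and no conditioned non-collider, so it is open.
Try {Outcome}:
  P1: blocked at fork node Outcome ∈ conditioning set.
{Outcome} contains no descendant of Adherence and blocks every backdoor path.
No other singleton works — e.g. {Hospital} leaves P1 open — so {Outcome} is the unique smallest valid adjustment set.

{Outcome}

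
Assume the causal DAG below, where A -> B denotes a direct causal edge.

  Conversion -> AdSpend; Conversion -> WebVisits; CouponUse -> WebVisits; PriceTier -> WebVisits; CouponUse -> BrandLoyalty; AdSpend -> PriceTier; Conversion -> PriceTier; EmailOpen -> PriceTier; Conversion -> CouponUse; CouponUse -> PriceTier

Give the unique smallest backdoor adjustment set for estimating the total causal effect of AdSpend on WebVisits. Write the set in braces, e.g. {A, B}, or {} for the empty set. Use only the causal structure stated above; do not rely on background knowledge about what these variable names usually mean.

{Conversion}

Variables eligible for adjustment (non-descendants of AdSpend, excluding AdSpend and WebVisits): {BrandLoyalty, Conversion, CouponUse, EmailOpen}.
Backdoor paths from AdSpend to WebVisits:
  P1: AdSpend <- Conversion -> CouponUse -> PriceTier -> WebVisits
  P2: AdSpend <- Conversion -> CouponUse -> WebVisits
  P3: AdSpend <- Conversion -> PriceTier <- CouponUse -> WebVisits
  P4: AdSpend <- Conversion -> PriceTier -> WebVisits
  P5: AdSpend <- Conversion -> WebVisits
The empty set is not sufficient: P1 (AdSpend <- Conversion -> CouponUse -> PriceTier -> WebVisits) has no collider blocking it and no conditioned non-collider, so it is open.
Try {Conversion}:
  P1: blocked at fork node Conversion ∈ conditioning set.
  P2: blocked at fork node Conversion ∈ conditioning set.
  P3: blocked at fork node Conversion ∈ conditioning set.
  P4: blocked at fork node Conversion ∈ conditioning set.
  P5: blocked at fork node Conversion ∈ conditioning set.
{Conversion} contains no descendant of AdSpend and blocks every backdoor path.
No other singleton works — e.g. {EmailOpen} leaves P1 open — so {Conversion} is the unique smallest valid adjustment set.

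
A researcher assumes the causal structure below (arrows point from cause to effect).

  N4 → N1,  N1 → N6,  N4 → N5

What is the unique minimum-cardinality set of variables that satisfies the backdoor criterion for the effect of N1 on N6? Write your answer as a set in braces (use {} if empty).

{}

Variables eligible for adjustment (non-descendants of N1, excluding N1 and N6): {N4, N5}.
Backdoor paths from N1 to N6:
  (none)
With no backdoor paths the empty set already satisfies the criterion, and it is trivially minimal.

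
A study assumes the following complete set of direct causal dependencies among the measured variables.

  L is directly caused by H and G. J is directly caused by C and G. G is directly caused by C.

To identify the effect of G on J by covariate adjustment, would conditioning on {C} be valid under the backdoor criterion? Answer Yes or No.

Backdoor paths from G to J (paths whose first edge points into G):
  P1: G <- C -> J
Condition 1 (no descendant of G in the set): holds — descendants of G are {J, L}; none are in {C}.
Condition 2 (every backdoor path blocked by {C}):
  P1: blocked at fork node C ∈ conditioning set.
{C} satisfies the backdoor criterion.

Yes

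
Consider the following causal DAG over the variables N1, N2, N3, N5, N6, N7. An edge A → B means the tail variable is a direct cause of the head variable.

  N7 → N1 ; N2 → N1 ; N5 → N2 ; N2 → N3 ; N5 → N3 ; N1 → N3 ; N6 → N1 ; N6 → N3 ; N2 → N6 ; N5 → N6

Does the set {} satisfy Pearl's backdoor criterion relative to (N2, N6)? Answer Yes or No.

Backdoor paths from N2 to N6 (paths whose first edge points into N2):
  P1: N2 <- N5 -> N6
  P2: N2 <- N5 -> N3 <- N6
  P3: N2 <- N5 -> N3 <- N1 <- N6
Condition 1 (no descendant of N2 in the set): holds — descendants of N2 are {N1, N3, N6}; none are in {}.
Condition 2 (every backdoor path blocked by {}):
  P1: open — no interior node is in the conditioning set.
  P2: blocked at collider N3 (neither it nor any descendant is in the conditioning set).
  P3: blocked at collider N3 (neither it nor any descendant is in the conditioning set).
{} does not satisfy the backdoor criterion.

No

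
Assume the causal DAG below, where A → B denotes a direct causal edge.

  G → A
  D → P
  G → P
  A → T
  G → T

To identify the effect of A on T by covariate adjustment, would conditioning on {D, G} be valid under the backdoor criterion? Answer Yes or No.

Backdoor paths from A to T (paths whose first edge points into A):
  P1: A <- G -> T
Condition 1 (no descendant of A in the set): holds — descendants of A are {T}; none are in {D, G}.
Condition 2 (every backdoor path blocked by {D, G}):
  P1: blocked at fork node G ∈ conditioning set.
{D, G} satisfies the backdoor criterion.

Yes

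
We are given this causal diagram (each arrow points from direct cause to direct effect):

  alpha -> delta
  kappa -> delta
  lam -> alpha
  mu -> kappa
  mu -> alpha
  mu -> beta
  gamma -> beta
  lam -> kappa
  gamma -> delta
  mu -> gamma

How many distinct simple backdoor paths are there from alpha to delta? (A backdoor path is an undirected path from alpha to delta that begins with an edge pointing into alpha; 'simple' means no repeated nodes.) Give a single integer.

A backdoor path from alpha to delta is any simple undirected path whose first edge points into alpha (i.e. leaves alpha via a parent).
Parents of alpha: {lam, mu}.
Enumerating:
  P1: alpha <- mu -> gamma -> delta
  P2: alpha <- mu -> kappa -> delta
  P3: alpha <- mu -> beta <- gamma -> delta
  P4: alpha <- lam -> kappa <- mu -> gamma -> delta
  P5: alpha <- lam -> kappa <- mu -> beta <- gamma -> delta
  P6: alpha <- lam -> kappa -> delta
That exhausts the simple backdoor paths. Count: 6.

6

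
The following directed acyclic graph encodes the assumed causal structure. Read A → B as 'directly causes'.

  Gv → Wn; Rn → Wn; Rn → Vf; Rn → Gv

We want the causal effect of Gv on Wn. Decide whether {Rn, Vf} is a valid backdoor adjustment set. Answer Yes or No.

Backdoor paths from Gv to Wn (paths whose first edge points into Gv):
  P1: Gv <- Rn -> Wn
Condition 1 (no descendant of Gv in the set): holds — descendants of Gv are {Wn}; none are in {Rn, Vf}.
Condition 2 (every backdoor path blocked by {Rn, Vf}):
  P1: blocked at fork node Rn ∈ conditioning set.
{Rn, Vf} satisfies the backdoor criterion.

Yes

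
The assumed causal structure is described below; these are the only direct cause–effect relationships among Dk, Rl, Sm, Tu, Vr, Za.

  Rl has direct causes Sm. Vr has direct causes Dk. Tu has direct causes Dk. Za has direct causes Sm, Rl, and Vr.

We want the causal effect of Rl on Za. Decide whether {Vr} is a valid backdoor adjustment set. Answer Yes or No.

No

Backdoor paths from Rl to Za (paths whose first edge points into Rl):
  P1: Rl <- Sm -> Za
Condition 1 (no descendant of Rl in the set): holds — descendants of Rl are {Za}; none are in {Vr}.
Condition 2 (every backdoor path blocked by {Vr}):
  P1: open — no interior node is in the conditioning set.
{Vr} does not satisfy the backdoor criterion.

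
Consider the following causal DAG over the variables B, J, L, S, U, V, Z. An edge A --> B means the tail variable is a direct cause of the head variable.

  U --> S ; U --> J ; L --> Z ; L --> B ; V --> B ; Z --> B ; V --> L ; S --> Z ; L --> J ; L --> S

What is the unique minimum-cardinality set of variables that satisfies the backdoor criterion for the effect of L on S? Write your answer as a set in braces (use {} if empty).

Variables eligible for adjustment (non-descendants of L, excluding L and S): {U, V}.
Backdoor paths from L to S:
  P1: L <- V -> B <- Z <- S
Each backdoor path contains an unconditioned collider, so every path is already blocked with the empty conditioning set:
  P1: blocked at collider B (neither it nor any descendant is in the conditioning set).
The empty set is therefore the unique smallest valid set.

{}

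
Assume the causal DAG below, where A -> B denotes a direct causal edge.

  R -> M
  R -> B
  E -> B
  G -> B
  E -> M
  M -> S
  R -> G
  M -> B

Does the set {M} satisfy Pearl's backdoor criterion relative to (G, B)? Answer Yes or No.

No

Backdoor paths from G to B (paths whose first edge points into G):
  P1: G <- R -> M <- E -> B
  P2: G <- R -> M -> B
  P3: G <- R -> B
Condition 1 (no descendant of G in the set): holds — descendants of G are {B}; none are in {M}.
Condition 2 (every backdoor path blocked by {M}):
  P1: open — collider(s) M are conditioned on (or have a conditioned descendant) and no non-collider on the path is in the set.
  P2: blocked at chain node M ∈ conditioning set.
  P3: open — no interior node is in the conditioning set.
{M} does not satisfy the backdoor criterion.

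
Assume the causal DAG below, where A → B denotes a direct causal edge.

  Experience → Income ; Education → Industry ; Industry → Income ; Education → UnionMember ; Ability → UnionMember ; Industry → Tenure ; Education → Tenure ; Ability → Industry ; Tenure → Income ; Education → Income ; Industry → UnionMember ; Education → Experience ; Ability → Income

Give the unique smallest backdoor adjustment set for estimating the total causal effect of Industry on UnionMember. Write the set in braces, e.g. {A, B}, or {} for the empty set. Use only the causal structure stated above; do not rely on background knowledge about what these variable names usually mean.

Variables eligible for adjustment (non-descendants of Industry, excluding Industry and UnionMember): {Ability, Education, Experience}.
Backdoor paths from Industry to UnionMember:
  P1: Industry <- Ability -> UnionMember
  P2: Industry <- Ability -> Income <- Education -> UnionMember
  P3: Industry <- Ability -> Income <- Tenure <- Education -> UnionMember
  P4: Industry <- Ability -> Income <- Experience <- Education -> UnionMember
  P5: Industry <- Education -> Tenure -> Income <- Ability -> UnionMember
  P6: Industry <- Education -> UnionMember
  P7: Industry <- Education -> Experience -> Income <- Ability -> UnionMember
  P8: Industry <- Education -> Income <- Ability -> UnionMember
The empty set is not sufficient: P1 (Industry <- Ability -> UnionMember) has no collider blocking it and no conditioned non-collider, so it is open.
Try {Ability, Education}:
  P1: blocked at fork node Ability ∈ conditioning set.
  P2: blocked at fork node Ability ∈ conditioning set.
  P3: blocked at fork node Ability ∈ conditioning set.
  P4: blocked at fork node Ability ∈ conditioning set.
  P5: blocked at fork node Education ∈ conditioning set.
  P6: blocked at fork node Education ∈ conditioning set.
  P7: blocked at fork node Education ∈ conditioning set.
  P8: blocked at fork node Education ∈ conditioning set.
{Ability, Education} contains no descendant of Industry and blocks every backdoor path.
Every element of {Ability, Education} is needed (dropping Ability leaves P1 open; dropping Education leaves P6 open), so no proper subset is valid.
Among all size-2 subsets of the eligible variables, only {Ability, Education} blocks every backdoor path, so it is the unique smallest valid adjustment set.

{Ability, Education}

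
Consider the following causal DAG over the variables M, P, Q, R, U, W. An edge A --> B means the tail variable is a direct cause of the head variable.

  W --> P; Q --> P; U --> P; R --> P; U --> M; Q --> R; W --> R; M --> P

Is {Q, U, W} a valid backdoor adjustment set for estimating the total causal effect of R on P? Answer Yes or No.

Backdoor paths from R to P (paths whose first edge points into R):
  P1: R <- W -> P
  P2: R <- Q -> P
Condition 1 (no descendant of R in the set): holds — descendants of R are {P}; none are in {Q, U, W}.
Condition 2 (every backdoor path blocked by {Q, U, W}):
  P1: blocked at fork node W ∈ conditioning set.
  P2: blocked at fork node Q ∈ conditioning set.
{Q, U, W} satisfies the backdoor criterion.

Yes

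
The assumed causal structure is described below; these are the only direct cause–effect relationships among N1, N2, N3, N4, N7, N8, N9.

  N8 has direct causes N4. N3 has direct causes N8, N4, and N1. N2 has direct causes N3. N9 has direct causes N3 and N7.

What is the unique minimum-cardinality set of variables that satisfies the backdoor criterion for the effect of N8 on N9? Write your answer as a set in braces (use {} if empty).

{N4}

Variables eligible for adjustment (non-descendants of N8, excluding N8 and N9): {N1, N4, N7}.
Backdoor paths from N8 to N9:
  P1: N8 <- N4 -> N3 -> N9
The empty set is not sufficient: P1 (N8 <- N4 -> N3 -> N9) has no collider blocking it and no conditioned non-collider, so it is open.
Try {N4}:
  P1: blocked at fork node N4 ∈ conditioning set.
{N4} contains no descendant of N8 and blocks every backdoor path.
No other singleton works — e.g. {N1} leaves P1 open — so {N4} is the unique smallest valid adjustment set.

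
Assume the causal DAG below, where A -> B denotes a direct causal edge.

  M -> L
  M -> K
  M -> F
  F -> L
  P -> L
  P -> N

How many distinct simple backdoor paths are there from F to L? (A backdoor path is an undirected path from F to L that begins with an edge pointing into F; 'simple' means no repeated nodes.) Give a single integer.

1

A backdoor path from F to L is any simple undirected path whose first edge points into F (i.e. leaves F via a parent).
Parents of F: {M}.
Enumerating:
  P1: F <- M -> L
That exhausts the simple backdoor paths. Count: 1.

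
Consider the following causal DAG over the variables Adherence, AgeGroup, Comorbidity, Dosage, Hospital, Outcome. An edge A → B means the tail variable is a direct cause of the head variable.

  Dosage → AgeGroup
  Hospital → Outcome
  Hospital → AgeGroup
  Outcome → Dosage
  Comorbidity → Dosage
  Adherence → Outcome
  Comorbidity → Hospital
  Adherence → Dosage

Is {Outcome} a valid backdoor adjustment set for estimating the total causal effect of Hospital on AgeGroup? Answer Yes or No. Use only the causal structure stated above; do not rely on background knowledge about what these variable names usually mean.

Backdoor paths from Hospital to AgeGroup (paths whose first edge points into Hospital):
  P1: Hospital <- Comorbidity -> Dosage -> AgeGroup
Condition 1 (no descendant of Hospital in the set): FAILS — Outcome is a descendant of Hospital.
Condition 2 (every backdoor path blocked by {Outcome}):
  P1: open — no interior node is in the conditioning set.
{Outcome} does not satisfy the backdoor criterion.

No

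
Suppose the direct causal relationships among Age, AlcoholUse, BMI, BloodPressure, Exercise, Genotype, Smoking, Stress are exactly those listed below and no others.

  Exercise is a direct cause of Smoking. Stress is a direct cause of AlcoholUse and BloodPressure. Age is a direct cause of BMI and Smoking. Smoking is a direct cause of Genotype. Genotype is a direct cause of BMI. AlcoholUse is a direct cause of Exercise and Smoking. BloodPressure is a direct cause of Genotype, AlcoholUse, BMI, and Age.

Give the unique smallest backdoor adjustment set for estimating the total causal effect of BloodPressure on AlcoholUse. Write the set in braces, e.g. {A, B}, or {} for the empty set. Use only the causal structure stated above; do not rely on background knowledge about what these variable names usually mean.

Variables eligible for adjustment (non-descendants of BloodPressure, excluding BloodPressure and AlcoholUse): {Stress}.
Backdoor paths from BloodPressure to AlcoholUse:
  P1: BloodPressure <- Stress -> AlcoholUse
The empty set is not sufficient: P1 (BloodPressure <- Stress -> AlcoholUse) has no collider blocking it and no conditioned non-collider, so it is open.
Try {Stress}:
  P1: blocked at fork node Stress ∈ conditioning set.
{Stress} contains no descendant of BloodPressure and blocks every backdoor path.
{Stress} is the unique smallest valid adjustment set.

{Stress}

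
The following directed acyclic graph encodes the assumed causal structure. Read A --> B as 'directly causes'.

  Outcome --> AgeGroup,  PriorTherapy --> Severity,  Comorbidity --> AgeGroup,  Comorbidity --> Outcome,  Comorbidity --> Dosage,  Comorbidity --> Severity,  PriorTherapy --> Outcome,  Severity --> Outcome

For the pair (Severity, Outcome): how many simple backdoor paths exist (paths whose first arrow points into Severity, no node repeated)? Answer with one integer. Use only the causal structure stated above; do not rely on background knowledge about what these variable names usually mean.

A backdoor path from Severity to Outcome is any simple undirected path whose first edge points into Severity (i.e. leaves Severity via a parent).
Parents of Severity: {Comorbidity, PriorTherapy}.
Enumerating:
  P1: Severity <- PriorTherapy -> Outcome
  P2: Severity <- Comorbidity -> Outcome
  P3: Severity <- Comorbidity -> AgeGroup <- Outcome
That exhausts the simple backdoor paths. Count: 3.

3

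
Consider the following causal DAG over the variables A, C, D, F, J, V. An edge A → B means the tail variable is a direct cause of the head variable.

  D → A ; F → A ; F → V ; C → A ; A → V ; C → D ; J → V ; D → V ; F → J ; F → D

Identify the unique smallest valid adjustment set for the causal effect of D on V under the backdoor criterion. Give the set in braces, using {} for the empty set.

{C, F}

Variables eligible for adjustment (non-descendants of D, excluding D and V): {C, F, J}.
Backdoor paths from D to V:
  P1: D <- F -> J -> V
  P2: D <- F -> A -> V
  P3: D <- F -> V
  P4: D <- C -> A <- F -> J -> V
  P5: D <- C -> A <- F -> V
  P6: D <- C -> A -> V
The empty set is not sufficient: P1 (D <- F -> J -> V) has no collider blocking it and no conditioned non-collider, so it is open.
Try {C, F}:
  P1: blocked at fork node F ∈ conditioning set.
  P2: blocked at fork node F ∈ conditioning set.
  P3: blocked at fork node F ∈ conditioning set.
  P4: blocked at fork node C ∈ conditioning set.
  P5: blocked at fork node C ∈ conditioning set.
  P6: blocked at fork node C ∈ conditioning set.
{C, F} contains no descendant of D and blocks every backdoor path.
Every element of {C, F} is needed (dropping C leaves P6 open; dropping F leaves P1 open), so no proper subset is valid.
Among all size-2 subsets of the eligible variables, only {C, F} blocks every backdoor path, so it is the unique smallest valid adjustment set.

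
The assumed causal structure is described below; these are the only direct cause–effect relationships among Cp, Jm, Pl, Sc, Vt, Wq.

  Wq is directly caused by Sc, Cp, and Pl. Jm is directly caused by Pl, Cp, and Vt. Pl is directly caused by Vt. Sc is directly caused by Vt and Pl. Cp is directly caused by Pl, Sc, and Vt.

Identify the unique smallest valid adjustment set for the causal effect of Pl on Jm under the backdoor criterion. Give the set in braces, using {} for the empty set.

Variables eligible for adjustment (non-descendants of Pl, excluding Pl and Jm): {Vt}.
Backdoor paths from Pl to Jm:
  P1: Pl <- Vt -> Sc -> Cp -> Jm
  P2: Pl <- Vt -> Sc -> Wq <- Cp -> Jm
  P3: Pl <- Vt -> Cp -> Jm
  P4: Pl <- Vt -> Jm
The empty set is not sufficient: P1 (Pl <- Vt -> Sc -> Cp -> Jm) has no collider blocking it and no conditioned non-collider, so it is open.
Try {Vt}:
  P1: blocked at fork node Vt ∈ conditioning set.
  P2: blocked at fork node Vt ∈ conditioning set.
  P3: blocked at fork node Vt ∈ conditioning set.
  P4: blocked at fork node Vt ∈ conditioning set.
{Vt} contains no descendant of Pl and blocks every backdoor path.
{Vt} is the unique smallest valid adjustment set.

{Vt}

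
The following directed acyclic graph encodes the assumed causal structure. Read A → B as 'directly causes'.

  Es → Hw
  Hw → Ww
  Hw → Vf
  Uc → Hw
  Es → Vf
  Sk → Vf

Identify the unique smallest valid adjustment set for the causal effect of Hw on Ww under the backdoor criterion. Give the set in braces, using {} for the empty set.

{}

Variables eligible for adjustment (non-descendants of Hw, excluding Hw and Ww): {Es, Sk, Uc}.
Backdoor paths from Hw to Ww:
  (none)
With no backdoor paths the empty set already satisfies the criterion, and it is trivially minimal.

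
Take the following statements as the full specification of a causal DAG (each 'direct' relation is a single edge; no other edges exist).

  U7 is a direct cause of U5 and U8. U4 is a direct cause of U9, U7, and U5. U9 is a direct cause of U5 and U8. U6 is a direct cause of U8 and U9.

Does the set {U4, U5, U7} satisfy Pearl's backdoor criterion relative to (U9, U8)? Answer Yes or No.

No

Backdoor paths from U9 to U8 (paths whose first edge points into U9):
  P1: U9 <- U4 -> U7 -> U8
  P2: U9 <- U4 -> U5 <- U7 -> U8
  P3: U9 <- U6 -> U8
Condition 1 (no descendant of U9 in the set): FAILS — U5 is a descendant of U9.
Condition 2 (every backdoor path blocked by {U4, U5, U7}):
  P1: blocked at fork node U4 ∈ conditioning set.
  P2: blocked at fork node U4 ∈ conditioning set.
  P3: open — no interior node is in the conditioning set.
{U4, U5, U7} does not satisfy the backdoor criterion.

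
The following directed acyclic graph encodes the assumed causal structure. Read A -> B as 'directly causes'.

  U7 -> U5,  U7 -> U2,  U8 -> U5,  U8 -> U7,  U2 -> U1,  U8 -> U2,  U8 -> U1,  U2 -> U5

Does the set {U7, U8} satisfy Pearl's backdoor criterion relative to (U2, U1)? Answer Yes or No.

Yes

Backdoor paths from U2 to U1 (paths whose first edge points into U2):
  P1: U2 <- U8 -> U1
  P2: U2 <- U7 <- U8 -> U1
  P3: U2 <- U7 -> U5 <- U8 -> U1
Condition 1 (no descendant of U2 in the set): holds — descendants of U2 are {U1, U5}; none are in {U7, U8}.
Condition 2 (every backdoor path blocked by {U7, U8}):
  P1: blocked at fork node U8 ∈ conditioning set.
  P2: blocked at chain node U7 ∈ conditioning set.
  P3: blocked at fork node U7 ∈ conditioning set.
{U7, U8} satisfies the backdoor criterion.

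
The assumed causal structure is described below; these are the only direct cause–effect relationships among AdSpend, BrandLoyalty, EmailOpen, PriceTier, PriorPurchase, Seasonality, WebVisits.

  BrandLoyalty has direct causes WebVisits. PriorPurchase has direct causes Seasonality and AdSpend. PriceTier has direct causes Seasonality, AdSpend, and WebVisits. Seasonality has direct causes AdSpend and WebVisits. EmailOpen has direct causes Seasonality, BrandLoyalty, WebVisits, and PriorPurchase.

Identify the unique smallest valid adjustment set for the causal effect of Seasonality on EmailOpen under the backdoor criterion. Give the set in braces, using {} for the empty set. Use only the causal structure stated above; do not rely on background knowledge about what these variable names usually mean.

{AdSpend, WebVisits}

Variables eligible for adjustment (non-descendants of Seasonality, excluding Seasonality and EmailOpen): {AdSpend, BrandLoyalty, WebVisits}.
Backdoor paths from Seasonality to EmailOpen:
  P1: Seasonality <- WebVisits -> BrandLoyalty -> EmailOpen
  P2: Seasonality <- WebVisits -> PriceTier <- AdSpend -> PriorPurchase -> EmailOpen
  P3: Seasonality <- WebVisits -> EmailOpen
  P4: Seasonality <- AdSpend -> PriorPurchase -> EmailOpen
  P5: Seasonality <- AdSpend -> PriceTier <- WebVisits -> BrandLoyalty -> EmailOpen
  P6: Seasonality <- AdSpend -> PriceTier <- WebVisits -> EmailOpen
The empty set is not sufficient: P1 (Seasonality <- WebVisits -> BrandLoyalty -> EmailOpen) has no collider blocking it and no conditioned non-collider, so it is open.
Try {AdSpend, WebVisits}:
  P1: blocked at fork node WebVisits ∈ conditioning set.
  P2: blocked at fork node WebVisits ∈ conditioning set.
  P3: blocked at fork node WebVisits ∈ conditioning set.
  P4: blocked at fork node AdSpend ∈ conditioning set.
  P5: blocked at fork node AdSpend ∈ conditioning set.
  P6: blocked at fork node AdSpend ∈ conditioning set.
{AdSpend, WebVisits} contains no descendant of Seasonality and blocks every backdoor path.
Every element of {AdSpend, WebVisits} is needed (dropping AdSpend leaves P4 open; dropping WebVisits leaves P1 open), so no proper subset is valid.
Among all size-2 subsets of the eligible variables, only {AdSpend, WebVisits} blocks every backdoor path, so it is the unique smallest valid adjustment set.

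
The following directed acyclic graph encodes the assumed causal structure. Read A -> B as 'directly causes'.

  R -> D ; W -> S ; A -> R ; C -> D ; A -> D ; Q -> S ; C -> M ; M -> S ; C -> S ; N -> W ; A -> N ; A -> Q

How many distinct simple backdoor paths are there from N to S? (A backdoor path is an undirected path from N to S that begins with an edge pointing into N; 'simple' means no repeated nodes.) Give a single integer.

A backdoor path from N to S is any simple undirected path whose first edge points into N (i.e. leaves N via a parent).
Parents of N: {A}.
Enumerating:
  P1: N <- A -> Q -> S
  P2: N <- A -> R -> D <- C -> M -> S
  P3: N <- A -> R -> D <- C -> S
  P4: N <- A -> D <- C -> M -> S
  P5: N <- A -> D <- C -> S
That exhausts the simple backdoor paths. Count: 5.

5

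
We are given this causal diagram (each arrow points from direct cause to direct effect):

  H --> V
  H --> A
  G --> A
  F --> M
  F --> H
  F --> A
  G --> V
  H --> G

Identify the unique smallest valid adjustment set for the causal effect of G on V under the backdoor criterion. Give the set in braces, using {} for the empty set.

Variables eligible for adjustment (non-descendants of G, excluding G and V): {F, H, M}.
Backdoor paths from G to V:
  P1: G <- H -> V
The empty set is not sufficient: P1 (G <- H -> V) has no collider blocking it and no conditioned non-collider, so it is open.
Try {H}:
  P1: blocked at fork node H ∈ conditioning set.
{H} contains no descendant of G and blocks every backdoor path.
No other singleton works — e.g. {F} leaves P1 open — so {H} is the unique smallest valid adjustment set.

{H}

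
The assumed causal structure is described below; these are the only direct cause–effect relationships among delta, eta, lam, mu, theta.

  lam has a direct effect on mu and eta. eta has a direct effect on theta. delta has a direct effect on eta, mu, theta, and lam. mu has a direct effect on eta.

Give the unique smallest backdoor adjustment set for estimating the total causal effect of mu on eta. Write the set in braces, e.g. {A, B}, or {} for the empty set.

Variables eligible for adjustment (non-descendants of mu, excluding mu and eta): {delta, lam}.
Backdoor paths from mu to eta:
  P1: mu <- delta -> lam -> eta
  P2: mu <- delta -> eta
  P3: mu <- delta -> theta <- eta
  P4: mu <- lam <- delta -> eta
  P5: mu <- lam <- delta -> theta <- eta
  P6: mu <- lam -> eta
The empty set is not sufficient: P1 (mu <- delta -> lam -> eta) has no collider blocking it and no conditioned non-collider, so it is open.
Try {delta, lam}:
  P1: blocked at fork node delta ∈ conditioning set.
  P2: blocked at fork node delta ∈ conditioning set.
  P3: blocked at fork node delta ∈ conditioning set.
  P4: blocked at chain node lam ∈ conditioning set.
  P5: blocked at chain node lam ∈ conditioning set.
  P6: blocked at fork node lam ∈ conditioning set.
{delta, lam} contains no descendant of mu and blocks every backdoor path.
Every element of {delta, lam} is needed (dropping delta leaves P2 open; dropping lam leaves P6 open), so no proper subset is valid.
Among all size-2 subsets of the eligible variables, only {delta, lam} blocks every backdoor path, so it is the unique smallest valid adjustment set.

{delta, lam}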